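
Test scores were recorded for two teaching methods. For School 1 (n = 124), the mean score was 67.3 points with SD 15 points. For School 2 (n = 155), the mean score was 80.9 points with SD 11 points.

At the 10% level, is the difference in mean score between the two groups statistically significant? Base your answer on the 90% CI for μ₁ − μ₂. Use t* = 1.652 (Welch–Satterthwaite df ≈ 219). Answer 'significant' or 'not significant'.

Standard errors of each mean: 15/√124 = 1.3470 and 11/√155 = 0.8835.
SE(x̄₁ − x̄₂) = √(1.3470² + 0.8835²) = 1.6109 for independent samples with unequal variances.
With t* = 1.652, the margin is 1.652 × 1.6109 = 2.6612.
x̄₁ − x̄₂ = 67.3 − 80.9 = -13.6000; the interval is -13.6000 ± 2.6612 = (-16.2612, -10.9388).
The interval (-16.2612, -10.9388) does not contain 0, so the difference is significant.

significant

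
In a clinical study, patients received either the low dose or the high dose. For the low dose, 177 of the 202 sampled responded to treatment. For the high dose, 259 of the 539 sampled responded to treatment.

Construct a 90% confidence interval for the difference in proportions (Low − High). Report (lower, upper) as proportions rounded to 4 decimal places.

Sample proportions: 177/202 = 0.8762, 259/539 = 0.4805.
Each SE is √(p̂(1−p̂)/n): √(0.8762·0.1238/202) = 0.02317 and √(0.4805·0.5195/539) = 0.02152.
SE(p̂₁ − p̂₂) = √(SE₁² + SE₂²) = √(0.0005368489 + 0.0004631104) = 0.03162, since the two samples are independent.
At 90% confidence z* = 1.645; margin = 1.645 × 0.03162 = 0.05201.
The difference is 0.8762 − 0.4805 = 0.3957, so the interval is 0.3957 ± 0.05201 = (0.3437, 0.4477).

(0.3437, 0.4477)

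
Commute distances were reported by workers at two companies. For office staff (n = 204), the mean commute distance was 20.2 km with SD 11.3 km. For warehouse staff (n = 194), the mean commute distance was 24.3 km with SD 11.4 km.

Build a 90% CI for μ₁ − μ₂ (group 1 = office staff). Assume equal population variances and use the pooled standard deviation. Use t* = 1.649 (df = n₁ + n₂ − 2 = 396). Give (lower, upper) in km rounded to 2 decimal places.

(-5.98, -2.22)

Pooled variance s_p² = [203·11.3² + 193·11.4²] / (204+194−2) = 128.7963, so s_p = 11.3488.
SE_diff = s_p·√(1/n₁ + 1/n₂) = 11.3488·√(1/204 + 1/194) = 1.1381.
t* = 1.649; margin = 1.649 × 1.1381 = 1.8767.
Difference = 20.2 − 24.3 = -4.1000.
-4.1000 ± 1.8767 → (-5.98, -2.22).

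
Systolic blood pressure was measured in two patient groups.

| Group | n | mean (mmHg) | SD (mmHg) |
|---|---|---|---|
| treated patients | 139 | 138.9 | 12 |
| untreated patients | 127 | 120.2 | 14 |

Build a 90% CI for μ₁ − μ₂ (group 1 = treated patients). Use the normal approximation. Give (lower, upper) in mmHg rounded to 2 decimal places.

Per-group SEs: s₁/√n₁ = 12/√139 = 1.0178, s₂/√n₂ = 14/√127 = 1.2423.
Unpooled SE of the difference: √(1.03591684 + 1.54330929) = 1.6060.
Margin of error = z* · SE = 1.645 × 1.6060 = 2.6419.
x̄₁ − x̄₂ = 138.9 − 120.2 = 18.7000.
CI: 18.7000 ± 2.6419 = (16.06, 21.34).

(16.06, 21.34)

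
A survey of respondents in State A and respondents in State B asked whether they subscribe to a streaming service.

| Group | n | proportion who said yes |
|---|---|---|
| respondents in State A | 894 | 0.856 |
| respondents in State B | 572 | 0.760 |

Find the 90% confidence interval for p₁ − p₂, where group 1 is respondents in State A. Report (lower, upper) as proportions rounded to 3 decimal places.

The two standard errors are √(0.8560×0.1440/894) = 0.01174 and √(0.7600×0.2400/572) = 0.01786.
Because the samples are independent, SE_diff = √(0.01174² + 0.01786²) = 0.02137.
Using z* = 1.645 for 90%, ME = 1.645 × 0.02137 = 0.03515.
p̂₁ − p̂₂ = 0.0960; interval 0.0960 ± 0.03515 gives (0.061, 0.131).

(0.061, 0.131)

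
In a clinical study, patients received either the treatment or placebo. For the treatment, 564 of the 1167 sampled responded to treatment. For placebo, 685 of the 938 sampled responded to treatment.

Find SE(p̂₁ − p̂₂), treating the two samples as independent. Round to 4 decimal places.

First, p̂₁ = 564/1167 = 0.4833; p̂₂ = 685/938 = 0.7303.
The two standard errors are √(0.4833×0.5167/1167) = 0.01463 and √(0.7303×0.2697/938) = 0.01449.
Because the samples are independent, SE_diff = √(0.01463² + 0.01449²) = 0.02059.

0.0206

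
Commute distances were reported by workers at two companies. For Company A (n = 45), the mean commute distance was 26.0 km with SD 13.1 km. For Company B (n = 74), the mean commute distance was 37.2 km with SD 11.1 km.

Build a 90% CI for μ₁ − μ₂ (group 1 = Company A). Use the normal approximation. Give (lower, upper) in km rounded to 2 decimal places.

(-15.05, -7.35)

SE₁ = s₁/√n₁ = 13.1/√45 = 1.9528; SE₂ = 11.1/√74 = 1.2903.
Independent samples, unequal variances: SE_diff = √(SE₁² + SE₂²) = √(3.81342784 + 1.66487409) = 2.3406.
z* = 1.645, so margin of error = 1.645 × 2.3406 = 3.8503.
Difference in means = 26.0 − 37.2 = -11.2000.
-11.2000 ± 3.8503 → (-15.05, -7.35).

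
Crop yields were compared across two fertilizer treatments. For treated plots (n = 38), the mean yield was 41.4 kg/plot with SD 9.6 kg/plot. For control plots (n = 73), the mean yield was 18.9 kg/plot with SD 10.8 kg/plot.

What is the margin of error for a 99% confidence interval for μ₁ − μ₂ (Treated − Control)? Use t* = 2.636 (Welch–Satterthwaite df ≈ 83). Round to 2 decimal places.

SE₁ = s₁/√n₁ = 9.6/√38 = 1.5573; SE₂ = 10.8/√73 = 1.2640.
Independent samples, unequal variances: SE_diff = √(SE₁² + SE₂²) = √(2.42518329 + 1.597696) = 2.0057.
t* = 2.636, so margin of error = 2.636 × 2.0057 = 5.2870.

5.29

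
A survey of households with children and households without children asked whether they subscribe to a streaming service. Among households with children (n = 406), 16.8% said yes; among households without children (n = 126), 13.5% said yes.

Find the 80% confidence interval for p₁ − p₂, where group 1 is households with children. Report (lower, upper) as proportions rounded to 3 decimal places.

(-0.013, 0.079)

The two standard errors are √(0.1680×0.8320/406) = 0.01855 and √(0.1350×0.8650/126) = 0.03044.
Because the samples are independent, SE_diff = √(0.01855² + 0.03044²) = 0.03565.
Using z* = 1.282 for 80%, ME = 1.282 × 0.03565 = 0.04570.
p̂₁ − p̂₂ = 0.0330; interval 0.0330 ± 0.04570 gives (-0.013, 0.079).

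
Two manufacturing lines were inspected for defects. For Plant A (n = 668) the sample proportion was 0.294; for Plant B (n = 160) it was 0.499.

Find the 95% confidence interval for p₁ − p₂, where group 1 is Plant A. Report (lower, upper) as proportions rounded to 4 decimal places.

The two standard errors are √(0.2940×0.7060/668) = 0.01763 and √(0.4990×0.5010/160) = 0.03953.
Because the samples are independent, SE_diff = √(0.01763² + 0.03953²) = 0.04328.
Using z* = 1.960 for 95%, ME = 1.960 × 0.04328 = 0.08483.
p̂₁ − p̂₂ = -0.2050; interval -0.2050 ± 0.08483 gives (-0.2898, -0.1202).

(-0.2898, -0.1202)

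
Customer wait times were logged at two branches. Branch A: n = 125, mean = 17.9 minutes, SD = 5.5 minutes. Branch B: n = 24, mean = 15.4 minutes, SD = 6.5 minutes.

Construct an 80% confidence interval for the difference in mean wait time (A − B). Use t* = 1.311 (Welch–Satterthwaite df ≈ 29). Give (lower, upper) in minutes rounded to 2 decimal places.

(0.64, 4.36)

SE₁ = s₁/√n₁ = 5.5/√125 = 0.4919; SE₂ = 6.5/√24 = 1.3268.
Independent samples, unequal variances: SE_diff = √(SE₁² + SE₂²) = √(0.24196561 + 1.76039824) = 1.4150.
t* = 1.311, so margin of error = 1.311 × 1.4150 = 1.8551.
Difference in means = 17.9 − 15.4 = 2.5000.
2.5000 ± 1.8551 → (0.64, 4.36).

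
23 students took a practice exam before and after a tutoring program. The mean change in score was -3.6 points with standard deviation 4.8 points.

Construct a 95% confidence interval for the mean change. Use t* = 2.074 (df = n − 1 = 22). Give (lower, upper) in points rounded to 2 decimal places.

(-5.68, -1.52)

This is a matched-pairs design, so SE = s_d/√n = 4.8/√23 = 1.0009.
Margin = 2.074 × 1.0009 = 2.0759; the interval is -3.6 ± 2.0759 = (-5.68, -1.52).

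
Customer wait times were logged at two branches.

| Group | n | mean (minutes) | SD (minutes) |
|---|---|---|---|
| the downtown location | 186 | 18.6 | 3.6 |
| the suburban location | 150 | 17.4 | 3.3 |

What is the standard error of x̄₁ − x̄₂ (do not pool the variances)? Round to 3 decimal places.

0.377

Per-group SEs: s₁/√n₁ = 3.6/√186 = 0.2640, s₂/√n₂ = 3.3/√150 = 0.2694.
Unpooled SE of the difference: √(0.069696 + 0.07257636) = 0.3772.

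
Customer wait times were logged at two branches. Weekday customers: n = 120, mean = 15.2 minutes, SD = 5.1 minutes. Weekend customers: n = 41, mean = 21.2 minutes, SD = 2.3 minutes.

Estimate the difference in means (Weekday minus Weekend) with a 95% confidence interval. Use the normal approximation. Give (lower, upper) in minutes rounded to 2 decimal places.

Standard errors of each mean: 5.1/√120 = 0.4656 and 2.3/√41 = 0.3592.
SE(x̄₁ − x̄₂) = √(0.4656² + 0.3592²) = 0.5881 for independent samples with unequal variances.
With z* = 1.960, the margin is 1.960 × 0.5881 = 1.1527.
x̄₁ − x̄₂ = 15.2 − 21.2 = -6.0000; the interval is -6.0000 ± 1.1527 = (-7.15, -4.85).

(-7.15, -4.85)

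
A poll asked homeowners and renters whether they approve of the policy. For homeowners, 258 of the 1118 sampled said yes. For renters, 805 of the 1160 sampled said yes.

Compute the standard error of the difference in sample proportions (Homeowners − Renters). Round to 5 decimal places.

0.01849

Sample proportions: 258/1118 = 0.2308, 805/1160 = 0.6940.
Each SE is √(p̂(1−p̂)/n): √(0.2308·0.7692/1118) = 0.01260 and √(0.6940·0.3060/1160) = 0.01353.
SE(p̂₁ − p̂₂) = √(SE₁² + SE₂²) = √(0.00015876 + 0.0001830609) = 0.01849, since the two samples are independent.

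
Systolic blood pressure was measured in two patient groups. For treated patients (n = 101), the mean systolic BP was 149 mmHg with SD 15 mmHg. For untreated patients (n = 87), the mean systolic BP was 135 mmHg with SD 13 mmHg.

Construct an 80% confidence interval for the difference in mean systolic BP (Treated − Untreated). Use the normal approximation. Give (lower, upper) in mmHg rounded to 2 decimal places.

(11.38, 16.62)

Standard errors of each mean: 15/√101 = 1.4926 and 13/√87 = 1.3937.
SE(x̄₁ − x̄₂) = √(1.4926² + 1.3937²) = 2.0421 for independent samples with unequal variances.
With z* = 1.282, the margin is 1.282 × 2.0421 = 2.6180.
x̄₁ − x̄₂ = 149 − 135 = 14.0000; the interval is 14.0000 ± 2.6180 = (11.38, 16.62).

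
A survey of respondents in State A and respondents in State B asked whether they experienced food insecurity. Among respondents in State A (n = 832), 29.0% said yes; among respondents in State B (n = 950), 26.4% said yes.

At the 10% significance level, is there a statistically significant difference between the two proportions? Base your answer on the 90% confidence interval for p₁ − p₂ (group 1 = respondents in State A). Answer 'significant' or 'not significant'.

not significant

Each SE is √(p̂(1−p̂)/n): √(0.2900·0.7100/832) = 0.01573 and √(0.2640·0.7360/950) = 0.01430.
SE(p̂₁ − p̂₂) = √(SE₁² + SE₂²) = √(0.0002474329 + 0.00020449) = 0.02126, since the two samples are independent.
At 90% confidence z* = 1.645; margin = 1.645 × 0.02126 = 0.03497.
The difference is 0.2900 − 0.2640 = 0.0260, so the interval is 0.0260 ± 0.03497 = (-0.00897, 0.06097).
The interval (-0.00897, 0.06097) contains 0, so the difference is not significant.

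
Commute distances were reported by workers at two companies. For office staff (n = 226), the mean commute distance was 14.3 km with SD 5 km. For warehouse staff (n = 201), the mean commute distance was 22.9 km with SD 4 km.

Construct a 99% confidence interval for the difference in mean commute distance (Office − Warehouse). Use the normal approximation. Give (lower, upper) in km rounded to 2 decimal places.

(-9.72, -7.48)

Per-group SEs: s₁/√n₁ = 5/√226 = 0.3326, s₂/√n₂ = 4/√201 = 0.2821.
Unpooled SE of the difference: √(0.11062276 + 0.07958041) = 0.4361.
Margin of error = z* · SE = 2.576 × 0.4361 = 1.1234.
x̄₁ − x̄₂ = 14.3 − 22.9 = -8.6000.
CI: -8.6000 ± 1.1234 = (-9.72, -7.48).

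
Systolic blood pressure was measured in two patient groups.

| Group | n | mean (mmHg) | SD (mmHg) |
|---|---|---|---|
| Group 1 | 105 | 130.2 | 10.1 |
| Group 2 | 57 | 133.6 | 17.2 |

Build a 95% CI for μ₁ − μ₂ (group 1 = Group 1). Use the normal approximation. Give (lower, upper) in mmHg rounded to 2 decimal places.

(-8.27, 1.47)

Standard errors of each mean: 10.1/√105 = 0.9857 and 17.2/√57 = 2.2782.
SE(x̄₁ − x̄₂) = √(0.9857² + 2.2782²) = 2.4823 for independent samples with unequal variances.
With z* = 1.960, the margin is 1.960 × 2.4823 = 4.8653.
x̄₁ − x̄₂ = 130.2 − 133.6 = -3.4000; the interval is -3.4000 ± 4.8653 = (-8.27, 1.47).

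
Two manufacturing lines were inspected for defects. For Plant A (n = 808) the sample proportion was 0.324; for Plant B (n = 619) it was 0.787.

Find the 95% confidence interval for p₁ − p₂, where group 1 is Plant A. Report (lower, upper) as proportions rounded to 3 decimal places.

(-0.509, -0.417)

SE₁ = √(p̂₁(1−p̂₁)/n₁) = √(0.3240·0.6760/808) = 0.01646; SE₂ = √(0.7870·0.2130/619) = 0.01646.
Independent samples: SE of the difference = √(SE₁² + SE₂²) = √(0.0002709316 + 0.0002709316) = 0.02328.
z* for 95% confidence is 1.960, so the margin of error is 1.960 × 0.02328 = 0.04563.
Point estimate p̂₁ − p̂₂ = 0.3240 − 0.7870 = -0.4630.
-0.4630 ± 0.04563 → (-0.509, -0.417).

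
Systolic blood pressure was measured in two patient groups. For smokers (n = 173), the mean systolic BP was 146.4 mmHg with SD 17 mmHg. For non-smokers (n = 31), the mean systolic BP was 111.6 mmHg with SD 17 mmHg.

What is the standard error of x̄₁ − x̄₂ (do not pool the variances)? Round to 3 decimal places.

3.316

SE₁ = s₁/√n₁ = 17/√173 = 1.2925; SE₂ = 17/√31 = 3.0533.
Independent samples, unequal variances: SE_diff = √(SE₁² + SE₂²) = √(1.67055625 + 9.32264089) = 3.3156.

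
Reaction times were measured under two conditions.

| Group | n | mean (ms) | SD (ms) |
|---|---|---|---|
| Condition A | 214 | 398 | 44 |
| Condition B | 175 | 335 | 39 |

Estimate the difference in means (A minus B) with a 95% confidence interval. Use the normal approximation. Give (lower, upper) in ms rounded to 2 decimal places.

Standard errors of each mean: 44/√214 = 3.0078 and 39/√175 = 2.9481.
SE(x̄₁ − x̄₂) = √(3.0078² + 2.9481²) = 4.2117 for independent samples with unequal variances.
With z* = 1.960, the margin is 1.960 × 4.2117 = 8.2549.
x̄₁ − x̄₂ = 398 − 335 = 63.0000; the interval is 63.0000 ± 8.2549 = (54.75, 71.25).

(54.75, 71.25)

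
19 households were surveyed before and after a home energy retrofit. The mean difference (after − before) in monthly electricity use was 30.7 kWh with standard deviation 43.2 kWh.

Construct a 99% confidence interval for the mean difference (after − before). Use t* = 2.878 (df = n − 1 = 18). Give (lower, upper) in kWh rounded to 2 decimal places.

(2.18, 59.22)

Paired design: SE = s_d/√n = 43.2/√19 = 9.9108.
t* = 2.878; margin of error = 2.878 × 9.9108 = 28.5233.
30.7 ± 28.5233 → (2.18, 59.22).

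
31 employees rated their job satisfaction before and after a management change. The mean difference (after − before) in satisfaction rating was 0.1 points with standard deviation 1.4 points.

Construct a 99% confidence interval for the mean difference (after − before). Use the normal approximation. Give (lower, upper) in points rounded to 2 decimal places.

(-0.55, 0.75)

Paired design: SE = s_d/√n = 1.4/√31 = 0.2514.
z* = 2.576; margin of error = 2.576 × 0.2514 = 0.6476.
0.1 ± 0.6476 → (-0.55, 0.75).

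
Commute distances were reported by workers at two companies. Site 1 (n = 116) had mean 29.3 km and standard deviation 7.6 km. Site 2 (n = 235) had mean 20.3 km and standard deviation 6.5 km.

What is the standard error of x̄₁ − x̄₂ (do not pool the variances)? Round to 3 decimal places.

0.823

Per-group SEs: s₁/√n₁ = 7.6/√116 = 0.7056, s₂/√n₂ = 6.5/√235 = 0.4240.
Unpooled SE of the difference: √(0.49787136 + 0.179776) = 0.8232.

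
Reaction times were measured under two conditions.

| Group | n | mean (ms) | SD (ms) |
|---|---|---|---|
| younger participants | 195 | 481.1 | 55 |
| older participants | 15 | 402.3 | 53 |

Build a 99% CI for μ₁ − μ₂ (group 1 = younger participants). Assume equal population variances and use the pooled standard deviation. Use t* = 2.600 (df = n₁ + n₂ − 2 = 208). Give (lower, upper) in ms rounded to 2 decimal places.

s_p = √[((n₁−1)s₁² + (n₂−1)s₂²)/(n₁+n₂−2)] = √[(194·55² + 14·53²)/208] = 54.8677.
SE = 54.8677·√(1/195 + 1/15) = 14.7016.
With t* = 2.600, margin = 2.600 × 14.7016 = 38.2242.
x̄₁ − x̄₂ = 481.1 − 402.3 = 78.8000; interval 78.8000 ± 38.2242 = (40.58, 117.02).

(40.58, 117.02)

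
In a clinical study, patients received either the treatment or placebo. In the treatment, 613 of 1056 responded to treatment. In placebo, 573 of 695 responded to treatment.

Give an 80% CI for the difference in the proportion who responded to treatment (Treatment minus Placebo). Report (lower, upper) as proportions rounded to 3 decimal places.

(-0.271, -0.217)

First, p̂₁ = 613/1056 = 0.5805; p̂₂ = 573/695 = 0.8245.
The two standard errors are √(0.5805×0.4195/1056) = 0.01519 and √(0.8245×0.1755/695) = 0.01443.
Because the samples are independent, SE_diff = √(0.01519² + 0.01443²) = 0.02095.
Using z* = 1.282 for 80%, ME = 1.282 × 0.02095 = 0.02686.
p̂₁ − p̂₂ = -0.2440; interval -0.2440 ± 0.02686 gives (-0.271, -0.217).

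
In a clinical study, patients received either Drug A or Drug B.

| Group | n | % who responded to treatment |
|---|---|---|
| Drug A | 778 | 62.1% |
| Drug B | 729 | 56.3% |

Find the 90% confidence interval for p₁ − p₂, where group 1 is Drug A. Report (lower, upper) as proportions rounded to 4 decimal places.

SE₁ = √(p̂₁(1−p̂₁)/n₁) = √(0.6210·0.3790/778) = 0.01739; SE₂ = √(0.5630·0.4370/729) = 0.01837.
Independent samples: SE of the difference = √(SE₁² + SE₂²) = √(0.0003024121 + 0.0003374569) = 0.02530.
z* for 90% confidence is 1.645, so the margin of error is 1.645 × 0.02530 = 0.04162.
Point estimate p̂₁ − p̂₂ = 0.6210 − 0.5630 = 0.0580.
0.0580 ± 0.04162 → (0.0164, 0.0996).

(0.0164, 0.0996)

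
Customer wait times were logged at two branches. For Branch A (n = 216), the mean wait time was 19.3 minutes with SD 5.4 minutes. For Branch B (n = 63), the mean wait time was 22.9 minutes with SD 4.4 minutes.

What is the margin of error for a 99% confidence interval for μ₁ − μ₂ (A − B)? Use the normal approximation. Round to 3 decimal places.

1.713

SE₁ = s₁/√n₁ = 5.4/√216 = 0.3674; SE₂ = 4.4/√63 = 0.5543.
Independent samples, unequal variances: SE_diff = √(SE₁² + SE₂²) = √(0.13498276 + 0.30724849) = 0.6650.
z* = 2.576, so margin of error = 2.576 × 0.6650 = 1.7130.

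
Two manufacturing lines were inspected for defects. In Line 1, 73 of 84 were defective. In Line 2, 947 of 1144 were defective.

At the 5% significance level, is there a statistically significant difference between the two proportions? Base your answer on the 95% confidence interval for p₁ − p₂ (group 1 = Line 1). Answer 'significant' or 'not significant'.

not significant

p̂₁ = 73/84 = 0.8690 and p̂₂ = 947/1144 = 0.8278.
SE₁ = √(p̂₁(1−p̂₁)/n₁) = √(0.8690·0.1310/84) = 0.03681; SE₂ = √(0.8278·0.1722/1144) = 0.01116.
Independent samples: SE of the difference = √(SE₁² + SE₂²) = √(0.0013549761 + 0.0001245456) = 0.03846.
z* for 95% confidence is 1.960, so the margin of error is 1.960 × 0.03846 = 0.07538.
Point estimate p̂₁ − p̂₂ = 0.8690 − 0.8278 = 0.0412.
0.0412 ± 0.07538 → (-0.03418, 0.11658).
The interval (-0.03418, 0.11658) contains 0, so the difference is not significant.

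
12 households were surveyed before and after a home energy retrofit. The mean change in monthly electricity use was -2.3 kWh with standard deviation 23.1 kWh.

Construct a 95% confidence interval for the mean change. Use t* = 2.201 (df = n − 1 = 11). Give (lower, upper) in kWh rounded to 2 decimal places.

This is a matched-pairs design, so SE = s_d/√n = 23.1/√12 = 6.6684.
Margin = 2.201 × 6.6684 = 14.6771; the interval is -2.3 ± 14.6771 = (-16.98, 12.38).

(-16.98, 12.38)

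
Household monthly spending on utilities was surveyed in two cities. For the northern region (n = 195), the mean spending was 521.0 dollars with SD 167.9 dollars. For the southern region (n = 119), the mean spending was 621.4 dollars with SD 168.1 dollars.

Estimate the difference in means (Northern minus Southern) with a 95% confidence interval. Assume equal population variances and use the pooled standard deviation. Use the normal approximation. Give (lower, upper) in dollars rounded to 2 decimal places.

(-138.70, -62.10)

Pooled variance s_p² = [194·167.9² + 118·168.1²] / (195+119−2) = 28215.8254, so s_p = 167.9757.
SE_diff = s_p·√(1/n₁ + 1/n₂) = 167.9757·√(1/195 + 1/119) = 19.5398.
z* = 1.960; margin = 1.960 × 19.5398 = 38.2980.
Difference = 521.0 − 621.4 = -100.4000.
-100.4000 ± 38.2980 → (-138.70, -62.10).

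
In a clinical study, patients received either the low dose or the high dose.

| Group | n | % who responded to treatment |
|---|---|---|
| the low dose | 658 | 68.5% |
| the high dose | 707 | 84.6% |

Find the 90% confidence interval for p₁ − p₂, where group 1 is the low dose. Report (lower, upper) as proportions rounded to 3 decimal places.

(-0.198, -0.124)

The two standard errors are √(0.6850×0.3150/658) = 0.01811 and √(0.8460×0.1540/707) = 0.01357.
Because the samples are independent, SE_diff = √(0.01811² + 0.01357²) = 0.02263.
Using z* = 1.645 for 90%, ME = 1.645 × 0.02263 = 0.03723.
p̂₁ − p̂₂ = -0.1610; interval -0.1610 ± 0.03723 gives (-0.198, -0.124).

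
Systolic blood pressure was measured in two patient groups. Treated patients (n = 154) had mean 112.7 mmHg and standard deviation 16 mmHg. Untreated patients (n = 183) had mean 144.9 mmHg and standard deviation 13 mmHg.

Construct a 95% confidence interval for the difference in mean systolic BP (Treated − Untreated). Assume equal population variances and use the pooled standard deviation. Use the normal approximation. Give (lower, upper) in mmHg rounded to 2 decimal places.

(-35.30, -29.10)

s_p = √[((n₁−1)s₁² + (n₂−1)s₂²)/(n₁+n₂−2)] = √[(153·16² + 182·13²)/335] = 14.4476.
SE = 14.4476·√(1/154 + 1/183) = 1.5799.
With z* = 1.960, margin = 1.960 × 1.5799 = 3.0966.
x̄₁ − x̄₂ = 112.7 − 144.9 = -32.2000; interval -32.2000 ± 3.0966 = (-35.30, -29.10).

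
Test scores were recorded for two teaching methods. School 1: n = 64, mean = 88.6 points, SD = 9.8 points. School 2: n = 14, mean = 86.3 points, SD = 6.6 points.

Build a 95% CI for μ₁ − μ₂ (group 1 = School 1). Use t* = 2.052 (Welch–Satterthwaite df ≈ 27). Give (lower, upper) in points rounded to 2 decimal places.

(-2.11, 6.71)

Per-group SEs: s₁/√n₁ = 9.8/√64 = 1.2250, s₂/√n₂ = 6.6/√14 = 1.7639.
Unpooled SE of the difference: √(1.500625 + 3.11134321) = 2.1475.
Margin of error = t* · SE = 2.052 × 2.1475 = 4.4067.
x̄₁ − x̄₂ = 88.6 − 86.3 = 2.3000.
CI: 2.3000 ± 4.4067 = (-2.11, 6.71).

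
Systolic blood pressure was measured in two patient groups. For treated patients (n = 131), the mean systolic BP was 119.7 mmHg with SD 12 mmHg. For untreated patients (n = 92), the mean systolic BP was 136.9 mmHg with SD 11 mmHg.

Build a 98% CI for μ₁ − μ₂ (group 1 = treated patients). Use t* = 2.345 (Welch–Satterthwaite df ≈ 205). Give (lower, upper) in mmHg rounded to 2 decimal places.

Standard errors of each mean: 12/√131 = 1.0484 and 11/√92 = 1.1468.
SE(x̄₁ − x̄₂) = √(1.0484² + 1.1468²) = 1.5538 for independent samples with unequal variances.
With t* = 2.345, the margin is 2.345 × 1.5538 = 3.6437.
x̄₁ − x̄₂ = 119.7 − 136.9 = -17.2000; the interval is -17.2000 ± 3.6437 = (-20.84, -13.56).

(-20.84, -13.56)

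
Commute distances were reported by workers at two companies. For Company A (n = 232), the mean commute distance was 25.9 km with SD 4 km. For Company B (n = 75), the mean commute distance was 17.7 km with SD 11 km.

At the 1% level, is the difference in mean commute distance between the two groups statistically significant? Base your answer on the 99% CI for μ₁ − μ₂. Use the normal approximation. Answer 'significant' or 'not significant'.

significant

Standard errors of each mean: 4/√232 = 0.2626 and 11/√75 = 1.2702.
SE(x̄₁ − x̄₂) = √(0.2626² + 1.2702²) = 1.2971 for independent samples with unequal variances.
With z* = 2.576, the margin is 2.576 × 1.2971 = 3.3413.
x̄₁ − x̄₂ = 25.9 − 17.7 = 8.2000; the interval is 8.2000 ± 3.3413 = (4.8587, 11.5413).
The interval (4.8587, 11.5413) does not contain 0, so the difference is significant.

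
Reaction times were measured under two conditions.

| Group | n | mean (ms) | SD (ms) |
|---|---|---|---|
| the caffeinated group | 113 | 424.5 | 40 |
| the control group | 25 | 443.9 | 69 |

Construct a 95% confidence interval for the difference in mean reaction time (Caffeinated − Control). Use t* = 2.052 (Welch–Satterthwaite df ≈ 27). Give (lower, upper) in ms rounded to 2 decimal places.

SE₁ = s₁/√n₁ = 40/√113 = 3.7629; SE₂ = 69/√25 = 13.8000.
Independent samples, unequal variances: SE_diff = √(SE₁² + SE₂²) = √(14.15941641 + 190.44) = 14.3038.
t* = 2.052, so margin of error = 2.052 × 14.3038 = 29.3514.
Difference in means = 424.5 − 443.9 = -19.4000.
-19.4000 ± 29.3514 → (-48.75, 9.95).

(-48.75, 9.95)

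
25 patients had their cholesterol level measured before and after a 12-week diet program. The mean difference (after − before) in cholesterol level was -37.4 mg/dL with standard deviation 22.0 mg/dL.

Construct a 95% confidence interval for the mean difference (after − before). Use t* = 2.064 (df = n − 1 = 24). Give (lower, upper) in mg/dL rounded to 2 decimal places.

(-46.48, -28.32)

This is a matched-pairs design, so SE = s_d/√n = 22.0/√25 = 4.4000.
Margin = 2.064 × 4.4000 = 9.0816; the interval is -37.4 ± 9.0816 = (-46.48, -28.32).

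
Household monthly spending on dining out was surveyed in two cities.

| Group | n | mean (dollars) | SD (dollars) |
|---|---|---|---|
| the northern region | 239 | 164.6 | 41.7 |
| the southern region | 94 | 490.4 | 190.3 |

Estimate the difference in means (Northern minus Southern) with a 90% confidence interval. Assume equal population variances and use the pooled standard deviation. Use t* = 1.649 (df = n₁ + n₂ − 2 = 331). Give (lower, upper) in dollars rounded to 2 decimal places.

s_p = √[((n₁−1)s₁² + (n₂−1)s₂²)/(n₁+n₂−2)] = √[(238·41.7² + 93·190.3²)/331] = 106.8891.
SE = 106.8891·√(1/239 + 1/94) = 13.0135.
With t* = 1.649, margin = 1.649 × 13.0135 = 21.4593.
x̄₁ − x̄₂ = 164.6 − 490.4 = -325.8000; interval -325.8000 ± 21.4593 = (-347.26, -304.34).

(-347.26, -304.34)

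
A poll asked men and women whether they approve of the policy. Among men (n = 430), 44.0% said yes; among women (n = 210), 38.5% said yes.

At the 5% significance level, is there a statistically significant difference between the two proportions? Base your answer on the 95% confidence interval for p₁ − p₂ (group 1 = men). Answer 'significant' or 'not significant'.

not significant

SE₁ = √(p̂₁(1−p̂₁)/n₁) = √(0.4400·0.5600/430) = 0.02394; SE₂ = √(0.3850·0.6150/210) = 0.03358.
Independent samples: SE of the difference = √(SE₁² + SE₂²) = √(0.0005731236 + 0.0011276164) = 0.04124.
z* for 95% confidence is 1.960, so the margin of error is 1.960 × 0.04124 = 0.08083.
Point estimate p̂₁ − p̂₂ = 0.4400 − 0.3850 = 0.0550.
0.0550 ± 0.08083 → (-0.02583, 0.13583).
The interval (-0.02583, 0.13583) contains 0, so the difference is not significant.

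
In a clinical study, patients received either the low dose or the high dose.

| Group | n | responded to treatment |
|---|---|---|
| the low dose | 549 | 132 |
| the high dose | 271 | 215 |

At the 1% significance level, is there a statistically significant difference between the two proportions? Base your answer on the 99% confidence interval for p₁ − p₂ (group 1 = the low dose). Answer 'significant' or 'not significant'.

significant

First, p̂₁ = 132/549 = 0.2404; p̂₂ = 215/271 = 0.7934.
The two standard errors are √(0.2404×0.7596/549) = 0.01824 and √(0.7934×0.2066/271) = 0.02459.
Because the samples are independent, SE_diff = √(0.01824² + 0.02459²) = 0.03062.
Using z* = 2.576 for 99%, ME = 2.576 × 0.03062 = 0.07888.
p̂₁ − p̂₂ = -0.5530; interval -0.5530 ± 0.07888 gives (-0.63188, -0.47412).
The interval (-0.63188, -0.47412) does not contain 0, so the difference is significant.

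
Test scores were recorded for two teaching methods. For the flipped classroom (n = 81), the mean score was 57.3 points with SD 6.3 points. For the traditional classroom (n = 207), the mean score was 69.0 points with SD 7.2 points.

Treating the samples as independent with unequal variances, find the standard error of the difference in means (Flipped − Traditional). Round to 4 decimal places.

0.8605

SE₁ = s₁/√n₁ = 6.3/√81 = 0.7000; SE₂ = 7.2/√207 = 0.5004.
Independent samples, unequal variances: SE_diff = √(SE₁² + SE₂²) = √(0.49 + 0.25040016) = 0.8605.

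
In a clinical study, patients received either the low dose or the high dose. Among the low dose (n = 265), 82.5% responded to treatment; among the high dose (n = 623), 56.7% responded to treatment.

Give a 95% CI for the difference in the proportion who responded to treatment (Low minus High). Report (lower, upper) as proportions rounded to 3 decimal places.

The two standard errors are √(0.8250×0.1750/265) = 0.02334 and √(0.5670×0.4330/623) = 0.01985.
Because the samples are independent, SE_diff = √(0.02334² + 0.01985²) = 0.03064.
Using z* = 1.960 for 95%, ME = 1.960 × 0.03064 = 0.06005.
p̂₁ − p̂₂ = 0.2580; interval 0.2580 ± 0.06005 gives (0.198, 0.318).

(0.198, 0.318)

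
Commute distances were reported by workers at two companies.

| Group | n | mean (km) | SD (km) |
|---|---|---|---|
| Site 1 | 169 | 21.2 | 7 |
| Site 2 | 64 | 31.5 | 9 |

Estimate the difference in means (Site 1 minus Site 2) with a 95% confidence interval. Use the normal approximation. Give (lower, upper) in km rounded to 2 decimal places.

SE₁ = s₁/√n₁ = 7/√169 = 0.5385; SE₂ = 9/√64 = 1.1250.
Independent samples, unequal variances: SE_diff = √(SE₁² + SE₂²) = √(0.28998225 + 1.265625) = 1.2472.
z* = 1.960, so margin of error = 1.960 × 1.2472 = 2.4445.
Difference in means = 21.2 − 31.5 = -10.3000.
-10.3000 ± 2.4445 → (-12.74, -7.86).

(-12.74, -7.86)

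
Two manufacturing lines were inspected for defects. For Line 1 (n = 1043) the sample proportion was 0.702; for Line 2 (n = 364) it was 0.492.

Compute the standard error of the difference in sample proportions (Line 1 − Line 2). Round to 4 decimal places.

0.0298

Each SE is √(p̂(1−p̂)/n): √(0.7020·0.2980/1043) = 0.01416 and √(0.4920·0.5080/364) = 0.02620.
SE(p̂₁ − p̂₂) = √(SE₁² + SE₂²) = √(0.0002005056 + 0.00068644) = 0.02978, since the two samples are independent.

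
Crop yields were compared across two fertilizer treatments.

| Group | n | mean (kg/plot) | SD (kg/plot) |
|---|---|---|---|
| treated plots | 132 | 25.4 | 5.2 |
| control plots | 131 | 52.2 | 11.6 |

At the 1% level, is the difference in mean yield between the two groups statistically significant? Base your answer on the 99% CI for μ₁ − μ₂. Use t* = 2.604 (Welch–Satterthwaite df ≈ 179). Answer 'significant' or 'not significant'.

significant

Standard errors of each mean: 5.2/√132 = 0.4526 and 11.6/√131 = 1.0135.
SE(x̄₁ − x̄₂) = √(0.4526² + 1.0135²) = 1.1100 for independent samples with unequal variances.
With t* = 2.604, the margin is 2.604 × 1.1100 = 2.8904.
x̄₁ − x̄₂ = 25.4 − 52.2 = -26.8000; the interval is -26.8000 ± 2.8904 = (-29.6904, -23.9096).
The interval (-29.6904, -23.9096) does not contain 0, so the difference is significant.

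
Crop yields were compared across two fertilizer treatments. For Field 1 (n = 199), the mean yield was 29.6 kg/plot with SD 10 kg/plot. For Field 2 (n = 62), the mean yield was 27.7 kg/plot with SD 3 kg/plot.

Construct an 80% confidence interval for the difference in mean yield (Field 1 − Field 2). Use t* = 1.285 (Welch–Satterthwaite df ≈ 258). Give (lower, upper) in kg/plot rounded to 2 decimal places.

(0.87, 2.93)

Per-group SEs: s₁/√n₁ = 10/√199 = 0.7089, s₂/√n₂ = 3/√62 = 0.3810.
Unpooled SE of the difference: √(0.50253921 + 0.145161) = 0.8048.
Margin of error = t* · SE = 1.285 × 0.8048 = 1.0342.
x̄₁ − x̄₂ = 29.6 − 27.7 = 1.9000.
CI: 1.9000 ± 1.0342 = (0.87, 2.93).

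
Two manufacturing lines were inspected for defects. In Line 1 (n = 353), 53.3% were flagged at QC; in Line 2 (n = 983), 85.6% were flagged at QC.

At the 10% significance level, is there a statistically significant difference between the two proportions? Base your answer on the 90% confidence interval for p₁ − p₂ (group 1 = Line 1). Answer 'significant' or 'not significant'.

significant

The two standard errors are √(0.5330×0.4670/353) = 0.02655 and √(0.8560×0.1440/983) = 0.01120.
Because the samples are independent, SE_diff = √(0.02655² + 0.01120²) = 0.02882.
Using z* = 1.645 for 90%, ME = 1.645 × 0.02882 = 0.04741.
p̂₁ − p̂₂ = -0.3230; interval -0.3230 ± 0.04741 gives (-0.37041, -0.27559).
The interval (-0.37041, -0.27559) does not contain 0, so the difference is significant.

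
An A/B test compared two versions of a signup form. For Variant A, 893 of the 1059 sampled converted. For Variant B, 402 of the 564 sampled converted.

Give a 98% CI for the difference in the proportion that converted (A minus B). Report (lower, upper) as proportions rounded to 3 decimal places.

(0.079, 0.182)

Sample proportions: 893/1059 = 0.8432, 402/564 = 0.7128.
Each SE is √(p̂(1−p̂)/n): √(0.8432·0.1568/1059) = 0.01117 and √(0.7128·0.2872/564) = 0.01905.
SE(p̂₁ − p̂₂) = √(SE₁² + SE₂²) = √(0.0001247689 + 0.0003629025) = 0.02208, since the two samples are independent.
At 98% confidence z* = 2.326; margin = 2.326 × 0.02208 = 0.05136.
The difference is 0.8432 − 0.7128 = 0.1304, so the interval is 0.1304 ± 0.05136 = (0.079, 0.182).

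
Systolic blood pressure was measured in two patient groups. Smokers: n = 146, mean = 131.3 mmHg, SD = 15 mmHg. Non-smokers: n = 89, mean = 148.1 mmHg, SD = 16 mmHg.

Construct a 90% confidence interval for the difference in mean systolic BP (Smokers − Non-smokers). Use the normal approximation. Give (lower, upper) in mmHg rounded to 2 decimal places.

(-20.26, -13.34)

Per-group SEs: s₁/√n₁ = 15/√146 = 1.2414, s₂/√n₂ = 16/√89 = 1.6960.
Unpooled SE of the difference: √(1.54107396 + 2.876416) = 2.1018.
Margin of error = z* · SE = 1.645 × 2.1018 = 3.4575.
x̄₁ − x̄₂ = 131.3 − 148.1 = -16.8000.
CI: -16.8000 ± 3.4575 = (-20.26, -13.34).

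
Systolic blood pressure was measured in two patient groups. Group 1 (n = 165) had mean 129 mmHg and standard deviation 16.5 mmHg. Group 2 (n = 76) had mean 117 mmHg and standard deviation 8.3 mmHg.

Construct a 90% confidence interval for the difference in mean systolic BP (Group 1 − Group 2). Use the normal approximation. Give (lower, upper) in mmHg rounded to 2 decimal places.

Standard errors of each mean: 16.5/√165 = 1.2845 and 8.3/√76 = 0.9521.
SE(x̄₁ − x̄₂) = √(1.2845² + 0.9521²) = 1.5989 for independent samples with unequal variances.
With z* = 1.645, the margin is 1.645 × 1.5989 = 2.6302.
x̄₁ − x̄₂ = 129 − 117 = 12.0000; the interval is 12.0000 ± 2.6302 = (9.37, 14.63).

(9.37, 14.63)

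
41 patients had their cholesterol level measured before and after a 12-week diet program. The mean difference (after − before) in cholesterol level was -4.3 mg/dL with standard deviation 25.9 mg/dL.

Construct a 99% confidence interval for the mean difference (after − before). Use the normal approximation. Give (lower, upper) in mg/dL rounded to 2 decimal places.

Paired design: SE = s_d/√n = 25.9/√41 = 4.0449.
z* = 2.576; margin of error = 2.576 × 4.0449 = 10.4197.
-4.3 ± 10.4197 → (-14.72, 6.12).

(-14.72, 6.12)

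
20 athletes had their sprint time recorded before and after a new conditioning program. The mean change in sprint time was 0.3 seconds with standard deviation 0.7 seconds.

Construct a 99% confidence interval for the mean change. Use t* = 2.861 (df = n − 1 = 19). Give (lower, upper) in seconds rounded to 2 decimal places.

(-0.15, 0.75)

Paired design: SE = s_d/√n = 0.7/√20 = 0.1565.
t* = 2.861; margin of error = 2.861 × 0.1565 = 0.4477.
0.3 ± 0.4477 → (-0.15, 0.75).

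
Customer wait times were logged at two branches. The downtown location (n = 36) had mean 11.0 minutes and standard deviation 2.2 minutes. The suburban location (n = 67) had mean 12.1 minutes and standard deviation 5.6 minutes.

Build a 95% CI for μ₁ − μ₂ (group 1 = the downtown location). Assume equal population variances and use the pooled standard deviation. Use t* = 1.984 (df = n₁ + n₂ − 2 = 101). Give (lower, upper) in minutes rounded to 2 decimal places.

(-3.03, 0.83)

s_p = √[((n₁−1)s₁² + (n₂−1)s₂²)/(n₁+n₂−2)] = √[(35·2.2² + 66·5.6²)/101] = 4.7085.
SE = 4.7085·√(1/36 + 1/67) = 0.9730.
With t* = 1.984, margin = 1.984 × 0.9730 = 1.9304.
x̄₁ − x̄₂ = 11.0 − 12.1 = -1.1000; interval -1.1000 ± 1.9304 = (-3.03, 0.83).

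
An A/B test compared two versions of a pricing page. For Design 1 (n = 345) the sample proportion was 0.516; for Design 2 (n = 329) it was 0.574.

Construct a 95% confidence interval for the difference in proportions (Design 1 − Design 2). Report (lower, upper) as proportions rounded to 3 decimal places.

(-0.133, 0.017)

The two standard errors are √(0.5160×0.4840/345) = 0.02691 and √(0.5740×0.4260/329) = 0.02726.
Because the samples are independent, SE_diff = √(0.02691² + 0.02726²) = 0.03830.
Using z* = 1.960 for 95%, ME = 1.960 × 0.03830 = 0.07507.
p̂₁ − p̂₂ = -0.0580; interval -0.0580 ± 0.07507 gives (-0.133, 0.017).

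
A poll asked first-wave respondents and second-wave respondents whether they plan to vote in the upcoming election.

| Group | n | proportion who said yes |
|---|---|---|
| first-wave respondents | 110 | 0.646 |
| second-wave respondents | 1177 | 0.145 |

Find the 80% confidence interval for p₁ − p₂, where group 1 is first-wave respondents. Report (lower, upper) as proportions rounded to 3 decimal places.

(0.441, 0.561)

SE₁ = √(p̂₁(1−p̂₁)/n₁) = √(0.6460·0.3540/110) = 0.04560; SE₂ = √(0.1450·0.8550/1177) = 0.01026.
Independent samples: SE of the difference = √(SE₁² + SE₂²) = √(0.00207936 + 0.0001052676) = 0.04674.
z* for 80% confidence is 1.282, so the margin of error is 1.282 × 0.04674 = 0.05992.
Point estimate p̂₁ − p̂₂ = 0.6460 − 0.1450 = 0.5010.
0.5010 ± 0.05992 → (0.441, 0.561).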